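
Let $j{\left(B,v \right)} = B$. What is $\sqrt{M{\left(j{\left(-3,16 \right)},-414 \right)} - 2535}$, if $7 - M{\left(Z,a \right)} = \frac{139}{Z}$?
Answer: $\frac{i \sqrt{22335}}{3} \approx 49.816 i$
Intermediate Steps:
$M{\left(Z,a \right)} = 7 - \frac{139}{Z}$
$\sqrt{M{\left(j{\left(-3,16 \right)},-414 \right)} - 2535} = \sqrt{\left(7 - \frac{139}{-3}\right) - 2535} = \sqrt{\left(7 - - \frac{139}{3}\right) - 2535} = \sqrt{\left(7 + \frac{139}{3}\right) - 2535} = \sqrt{\frac{160}{3} - 2535} = \sqrt{- \frac{7445}{3}} = \frac{i \sqrt{22335}}{3}$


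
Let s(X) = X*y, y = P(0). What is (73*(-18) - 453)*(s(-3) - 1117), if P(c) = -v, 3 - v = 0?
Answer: 1957836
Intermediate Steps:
v = 3 (v = 3 - 1*0 = 3 + 0 = 3)
P(c) = -3 (P(c) = -1*3 = -3)
y = -3
s(X) = -3*X (s(X) = X*(-3) = -3*X)
(73*(-18) - 453)*(s(-3) - 1117) = (73*(-18) - 453)*(-3*(-3) - 1117) = (-1314 - 453)*(9 - 1117) = -1767*(-1108) = 1957836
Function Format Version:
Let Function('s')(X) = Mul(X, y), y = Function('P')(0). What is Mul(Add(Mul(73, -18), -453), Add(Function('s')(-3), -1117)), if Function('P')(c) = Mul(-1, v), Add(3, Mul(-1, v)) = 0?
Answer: 1957836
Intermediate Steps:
v = 3 (v = Add(3, Mul(-1, 0)) = Add(3, 0) = 3)
Function('P')(c) = -3 (Function('P')(c) = Mul(-1, 3) = -3)
y = -3
Function('s')(X) = Mul(-3, X) (Function('s')(X) = Mul(X, -3) = Mul(-3, X))
Mul(Add(Mul(73, -18), -453), Add(Function('s')(-3), -1117)) = Mul(Add(Mul(73, -18), -453), Add(Mul(-3, -3), -1117)) = Mul(Add(-1314, -453), Add(9, -1117)) = Mul(-1767, -1108) = 1957836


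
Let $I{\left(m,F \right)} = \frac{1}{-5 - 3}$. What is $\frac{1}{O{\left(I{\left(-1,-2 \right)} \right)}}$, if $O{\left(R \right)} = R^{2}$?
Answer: $64$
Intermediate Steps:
$I{\left(m,F \right)} = - \frac{1}{8}$ ($I{\left(m,F \right)} = \frac{1}{-8} = - \frac{1}{8}$)
$\frac{1}{O{\left(I{\left(-1,-2 \right)} \right)}} = \frac{1}{\left(- \frac{1}{8}\right)^{2}} = \frac{1}{\frac{1}{64}} = 64$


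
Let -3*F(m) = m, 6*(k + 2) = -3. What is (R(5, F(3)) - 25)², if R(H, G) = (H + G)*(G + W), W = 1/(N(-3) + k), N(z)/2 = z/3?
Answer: 72361/81 ≈ 893.35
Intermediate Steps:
k = -5/2 (k = -2 + (⅙)*(-3) = -2 - ½ = -5/2 ≈ -2.5000)
F(m) = -m/3
N(z) = 2*z/3 (N(z) = 2*(z/3) = 2*z/3)
W = -2/9 (W = 1/((⅔)*(-3) - 5/2) = 1/(-2 - 5/2) = 1/(-9/2) = -2/9 ≈ -0.22222)
R(H, G) = (-2/9 + G)*(G + H) (R(H, G) = (H + G)*(G - 2/9) = (G + H)*(-2/9 + G) = (-2/9 + G)*(G + H))
(R(5, F(3)) - 25)² = (((-⅓*3)² - (-2)*3/27 - 2/9*5 - ⅓*3*5) - 25)² = (((-1)² - 2/9*(-1) - 10/9 - 1*5) - 25)² = ((1 + 2/9 - 10/9 - 5) - 25)² = (-44/9 - 25)² = (-269/9)² = 72361/81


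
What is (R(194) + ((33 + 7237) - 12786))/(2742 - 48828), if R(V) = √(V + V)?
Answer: 2758/23043 - √97/23043 ≈ 0.11926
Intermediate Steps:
R(V) = √2*√V (R(V) = √(2*V) = √2*√V)
(R(194) + ((33 + 7237) - 12786))/(2742 - 48828) = (√2*√194 + ((33 + 7237) - 12786))/(2742 - 48828) = (2*√97 + (7270 - 12786))/(-46086) = (2*√97 - 5516)*(-1/46086) = (-5516 + 2*√97)*(-1/46086) = 2758/23043 - √97/23043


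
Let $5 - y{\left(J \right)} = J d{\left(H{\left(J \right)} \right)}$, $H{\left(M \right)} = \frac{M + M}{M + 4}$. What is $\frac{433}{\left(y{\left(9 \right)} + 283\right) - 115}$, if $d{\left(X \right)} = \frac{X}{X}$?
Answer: $\frac{433}{164} \approx 2.6402$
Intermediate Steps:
$H{\left(M \right)} = \frac{2 M}{4 + M}$
$d{\left(X \right)} = 1$
$y{\left(J \right)} = 5 - J$ ($y{\left(J \right)} = 5 - J 1 = 5 - J$)
$\frac{433}{\left(y{\left(9 \right)} + 283\right) - 115} = \frac{433}{\left(\left(5 - 9\right) + 283\right) - 115} = \frac{433}{\left(-4 + 283\right) - 115} = \frac{433}{279 - 115} = \frac{433}{164}$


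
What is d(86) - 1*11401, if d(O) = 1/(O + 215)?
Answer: -3431700/301 ≈ -11401.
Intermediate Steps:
d(O) = 1/(215 + O)
d(86) - 1*11401 = 1/(215 + 86) - 1*11401 = 1/301 - 11401 = -3431700/301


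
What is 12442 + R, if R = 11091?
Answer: 23533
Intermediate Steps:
12442 + R = 12442 + 11091 = 23533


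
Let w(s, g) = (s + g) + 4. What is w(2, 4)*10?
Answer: 100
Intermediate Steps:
w(s, g) = 4 + g + s (w(s, g) = (g + s) + 4 = 4 + g + s)
w(2, 4)*10 = (4 + 4 + 2)*10 = 10*10 = 100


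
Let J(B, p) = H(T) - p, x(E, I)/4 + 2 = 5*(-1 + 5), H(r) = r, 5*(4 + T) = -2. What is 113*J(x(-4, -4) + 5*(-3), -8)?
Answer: 2034/5 ≈ 406.80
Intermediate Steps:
T = -22/5 (T = -4 + (⅕)*(-2) = -4 - ⅖ = -22/5 ≈ -4.4000)
x(E, I) = 72 (x(E, I) = -8 + 4*(5*(-1 + 5)) = -8 + 4*(5*4) = -8 + 4*20 = -8 + 80 = 72)
J(B, p) = -22/5 - p
113*J(x(-4, -4) + 5*(-3), -8) = 113*(-22/5 - 1*(-8)) = 113*(-22/5 + 8) = 113*(18/5) = 2034/5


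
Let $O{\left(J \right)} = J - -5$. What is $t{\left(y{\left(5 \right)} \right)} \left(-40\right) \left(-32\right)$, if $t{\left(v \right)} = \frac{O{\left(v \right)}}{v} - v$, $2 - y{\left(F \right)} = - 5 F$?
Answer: $- \frac{892160}{27} \approx -33043.0$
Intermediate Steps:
$O{\left(J \right)} = 5 + J$ ($O{\left(J \right)} = J + 5 = 5 + J$)
$y{\left(F \right)} = 2 + 5 F$ ($y{\left(F \right)} = 2 - - 5 F = 2 + 5 F$)
$t{\left(v \right)} = - v + \frac{5 + v}{v}$ ($t{\left(v \right)} = \frac{5 + v}{v} - v = - v + \frac{5 + v}{v}$)
$t{\left(y{\left(5 \right)} \right)} \left(-40\right) \left(-32\right) = \left(1 - \left(2 + 5 \cdot 5\right) + \frac{5}{2 + 5 \cdot 5}\right) \left(-40\right) \left(-32\right) = \left(1 - \left(2 + 25\right) + \frac{5}{2 + 25}\right) \left(-40\right) \left(-32\right) = \left(1 - 27 + \frac{5}{27}\right) \left(-40\right) \left(-32\right) = \left(- \frac{697}{27}\right) \left(-40\right) \left(-32\right) = \frac{27880}{27} \left(-32\right) = - \frac{892160}{27}$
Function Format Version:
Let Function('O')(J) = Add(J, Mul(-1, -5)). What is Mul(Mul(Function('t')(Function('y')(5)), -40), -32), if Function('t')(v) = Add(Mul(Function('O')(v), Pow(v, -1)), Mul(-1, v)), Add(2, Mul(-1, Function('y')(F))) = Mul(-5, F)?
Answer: Rational(-892160, 27) ≈ -33043.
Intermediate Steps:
Function('O')(J) = Add(5, J) (Function('O')(J) = Add(J, 5) = Add(5, J))
Function('y')(F) = Add(2, Mul(5, F)) (Function('y')(F) = Add(2, Mul(-1, Mul(-5, F))) = Add(2, Mul(5, F)))
Function('t')(v) = Add(Mul(-1, v), Mul(Pow(v, -1), Add(5, v))) (Function('t')(v) = Add(Mul(Add(5, v), Pow(v, -1)), Mul(-1, v)) = Add(Mul(Pow(v, -1), Add(5, v)), Mul(-1, v)) = Add(Mul(-1, v), Mul(Pow(v, -1), Add(5, v))))
Mul(Mul(Function('t')(Function('y')(5)), -40), -32) = Mul(Mul(Add(1, Mul(-1, Add(2, Mul(5, 5))), Mul(5, Pow(Add(2, Mul(5, 5)), -1))), -40), -32) = Mul(Mul(Add(1, Mul(-1, Add(2, 25)), Mul(5, Pow(Add(2, 25), -1))), -40), -32) = Mul(Mul(Add(1, Mul(-1, 27), Mul(5, Pow(27, -1))), -40), -32) = Mul(Mul(Add(1, -27, Mul(5, Rational(1, 27))), -40), -32) = Mul(Mul(Add(1, -27, Rational(5, 27)), -40), -32) = Mul(Mul(Rational(-697, 27), -40), -32) = Mul(Rational(27880, 27), -32) = Rational(-892160, 27)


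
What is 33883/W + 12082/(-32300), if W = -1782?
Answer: -139493878/7194825 ≈ -19.388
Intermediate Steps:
33883/W + 12082/(-32300) = 33883/(-1782) + 12082/(-32300) = 33883*(-1/1782) + 12082*(-1/32300) = -33883/1782 - 6041/16150 = -139493878/7194825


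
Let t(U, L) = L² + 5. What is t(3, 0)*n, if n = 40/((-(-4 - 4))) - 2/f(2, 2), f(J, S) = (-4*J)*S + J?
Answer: 180/7 ≈ 25.714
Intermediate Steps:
f(J, S) = J - 4*J*S (f(J, S) = -4*J*S + J = J - 4*J*S)
t(U, L) = 5 + L²
n = 36/7 (n = 40/((-(-4 - 4))) - 2*1/(2*(1 - 4*2)) = 40/((-1*(-8))) - 2*1/(2*(1 - 8)) = 40/8 - 2/(2*(-7)) = 40*(⅛) - 2/(-14) = 5 - 2*(-1/14) = 5 + ⅐ = 36/7 ≈ 5.1429)
t(3, 0)*n = (5 + 0²)*(36/7) = (5 + 0)*(36/7) = 5*(36/7) = 180/7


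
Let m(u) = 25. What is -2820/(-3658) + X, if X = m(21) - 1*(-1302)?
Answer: 2428493/1829 ≈ 1327.8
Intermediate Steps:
X = 1327 (X = 25 - 1*(-1302) = 25 + 1302 = 1327)
-2820/(-3658) + X = -2820/(-3658) + 1327 = -2820*(-1/3658) + 1327 = 1410/1829 + 1327 = 2428493/1829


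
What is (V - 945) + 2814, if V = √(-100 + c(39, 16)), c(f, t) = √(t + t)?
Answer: 1869 + 2*√(-25 + √2) ≈ 1869.0 + 9.713*I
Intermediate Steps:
c(f, t) = √2*√t (c(f, t) = √(2*t) = √2*√t)
V = √(-100 + 4*√2) (V = √(-100 + √2*√16) = √(-100 + √2*4) = √(-100 + 4*√2) ≈ 9.713*I)
(V - 945) + 2814 = (2*√(-25 + √2) - 945) + 2814 = (-945 + 2*√(-25 + √2)) + 2814 = 1869 + 2*√(-25 + √2)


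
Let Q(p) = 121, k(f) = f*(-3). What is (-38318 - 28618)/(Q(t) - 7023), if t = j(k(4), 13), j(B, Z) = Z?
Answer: 33468/3451 ≈ 9.6981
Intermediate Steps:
k(f) = -3*f
t = 13
(-38318 - 28618)/(Q(t) - 7023) = (-38318 - 28618)/(121 - 7023) = -66936/(-6902) = -66936*(-1/6902) = 33468/3451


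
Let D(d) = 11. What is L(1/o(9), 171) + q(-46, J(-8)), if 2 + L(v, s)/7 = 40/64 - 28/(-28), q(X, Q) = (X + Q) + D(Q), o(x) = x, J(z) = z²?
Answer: 211/8 ≈ 26.375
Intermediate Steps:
q(X, Q) = 11 + Q + X (q(X, Q) = (X + Q) + 11 = (Q + X) + 11 = 11 + Q + X)
L(v, s) = -21/8 (L(v, s) = -14 + 7*(40/64 - 28/(-28)) = -14 + 7*(40*(1/64) - 28*(-1/28)) = -14 + 7*(5/8 + 1) = -14 + 7*(13/8) = -14 + 91/8 = -21/8)
L(1/o(9), 171) + q(-46, J(-8)) = -21/8 + (11 + (-8)² - 46) = -21/8 + (11 + 64 - 46) = -21/8 + 29 = 211/8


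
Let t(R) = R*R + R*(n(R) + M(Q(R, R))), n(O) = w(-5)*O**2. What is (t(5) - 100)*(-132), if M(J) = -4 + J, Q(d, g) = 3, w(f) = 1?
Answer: -5940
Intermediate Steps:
n(O) = O**2 (n(O) = 1*O**2 = O**2)
t(R) = R**2 + R*(-1 + R**2) (t(R) = R*R + R*(R**2 + (-4 + 3)) = R**2 + R*(R**2 - 1) = R**2 + R*(-1 + R**2))
(t(5) - 100)*(-132) = (5*(-1 + 5 + 5**2) - 100)*(-132) = (5*(-1 + 5 + 25) - 100)*(-132) = (5*29 - 100)*(-132) = (145 - 100)*(-132) = 45*(-132) = -5940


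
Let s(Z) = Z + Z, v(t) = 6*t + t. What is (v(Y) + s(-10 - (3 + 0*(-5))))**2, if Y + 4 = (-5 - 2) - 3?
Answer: 15376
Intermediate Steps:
Y = -14 (Y = -4 + ((-5 - 2) - 3) = -4 + (-7 - 3) = -4 - 10 = -14)
v(t) = 7*t
s(Z) = 2*Z
(v(Y) + s(-10 - (3 + 0*(-5))))**2 = (7*(-14) + 2*(-10 - (3 + 0*(-5))))**2 = (-98 + 2*(-10 - (3 + 0)))**2 = (-98 + 2*(-10 - 1*3))**2 = (-98 + 2*(-10 - 3))**2 = (-98 + 2*(-13))**2 = (-98 - 26)**2 = (-124)**2 = 15376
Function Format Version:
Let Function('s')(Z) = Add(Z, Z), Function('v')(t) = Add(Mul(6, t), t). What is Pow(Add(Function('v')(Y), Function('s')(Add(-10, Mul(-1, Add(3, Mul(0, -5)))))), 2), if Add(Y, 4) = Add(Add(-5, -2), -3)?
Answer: 15376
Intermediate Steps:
Y = -14 (Y = Add(-4, Add(Add(-5, -2), -3)) = Add(-4, Add(-7, -3)) = Add(-4, -10) = -14)
Function('v')(t) = Mul(7, t)
Function('s')(Z) = Mul(2, Z)
Pow(Add(Function('v')(Y), Function('s')(Add(-10, Mul(-1, Add(3, Mul(0, -5)))))), 2) = Pow(Add(Mul(7, -14), Mul(2, Add(-10, Mul(-1, Add(3, Mul(0, -5)))))), 2) = Pow(Add(-98, Mul(2, Add(-10, Mul(-1, Add(3, 0))))), 2) = Pow(Add(-98, Mul(2, Add(-10, Mul(-1, 3)))), 2) = Pow(Add(-98, Mul(2, Add(-10, -3))), 2) = Pow(Add(-98, Mul(2, -13)), 2) = Pow(Add(-98, -26), 2) = Pow(-124, 2) = 15376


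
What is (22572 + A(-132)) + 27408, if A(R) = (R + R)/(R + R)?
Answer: 49981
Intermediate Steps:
A(R) = 1 (A(R) = (2*R)/((2*R)) = (2*R)*(1/(2*R)) = 1)
(22572 + A(-132)) + 27408 = (22572 + 1) + 27408 = 22573 + 27408 = 49981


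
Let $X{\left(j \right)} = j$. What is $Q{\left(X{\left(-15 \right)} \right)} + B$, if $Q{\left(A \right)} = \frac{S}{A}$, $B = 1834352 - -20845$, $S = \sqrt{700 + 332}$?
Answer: $1855197 - \frac{2 \sqrt{258}}{15} \approx 1.8552 \cdot 10^{6}$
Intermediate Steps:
$S = 2 \sqrt{258}$ ($S = \sqrt{1032} = 2 \sqrt{258} \approx 32.125$)
$B = 1855197$ ($B = 1834352 + 20845 = 1855197$)
$Q{\left(A \right)} = \frac{2 \sqrt{258}}{A}$
$Q{\left(X{\left(-15 \right)} \right)} + B = \frac{2 \sqrt{258}}{-15} + 1855197 = 2 \sqrt{258} \left(- \frac{1}{15}\right) + 1855197 = - \frac{2 \sqrt{258}}{15} + 1855197 = 1855197 - \frac{2 \sqrt{258}}{15}$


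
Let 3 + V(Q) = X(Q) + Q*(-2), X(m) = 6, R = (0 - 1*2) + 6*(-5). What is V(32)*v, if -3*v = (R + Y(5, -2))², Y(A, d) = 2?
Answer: 18300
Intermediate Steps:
R = -32 (R = (0 - 2) - 30 = -2 - 30 = -32)
V(Q) = 3 - 2*Q (V(Q) = -3 + (6 + Q*(-2)) = -3 + (6 - 2*Q) = 3 - 2*Q)
v = -300 (v = -(-32 + 2)²/3 = -⅓*(-30)² = -⅓*900 = -300)
V(32)*v = (3 - 2*32)*(-300) = (3 - 64)*(-300) = -61*(-300) = 18300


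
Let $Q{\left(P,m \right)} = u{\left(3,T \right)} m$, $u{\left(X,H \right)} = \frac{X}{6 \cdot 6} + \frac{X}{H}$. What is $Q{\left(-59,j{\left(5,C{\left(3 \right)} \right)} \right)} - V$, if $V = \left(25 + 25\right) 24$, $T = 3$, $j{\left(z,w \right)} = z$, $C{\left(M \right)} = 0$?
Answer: $- \frac{14335}{12} \approx -1194.6$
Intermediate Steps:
$u{\left(X,H \right)} = \frac{X}{36} + \frac{X}{H}$
$Q{\left(P,m \right)} = \frac{13 m}{12}$ ($Q{\left(P,m \right)} = \left(\frac{1}{36} \cdot 3 + \frac{3}{3}\right) m = \left(\frac{1}{12} + 3 \cdot \frac{1}{3}\right) m = \left(\frac{1}{12} + 1\right) m = \frac{13 m}{12}$)
$V = 1200$ ($V = 50 \cdot 24 = 1200$)
$Q{\left(-59,j{\left(5,C{\left(3 \right)} \right)} \right)} - V = \frac{13}{12} \cdot 5 - 1200 = \frac{65}{12} - 1200 = - \frac{14335}{12}$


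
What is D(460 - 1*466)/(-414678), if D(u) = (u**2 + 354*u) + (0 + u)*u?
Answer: 342/69113 ≈ 0.0049484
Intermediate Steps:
D(u) = 2*u**2 + 354*u (D(u) = (u**2 + 354*u) + u*u = (u**2 + 354*u) + u**2 = 2*u**2 + 354*u)
D(460 - 1*466)/(-414678) = (2*(460 - 1*466)*(177 + (460 - 1*466)))/(-414678) = (2*(460 - 466)*(177 + (460 - 466)))*(-1/414678) = (2*(-6)*(177 - 6))*(-1/414678) = (2*(-6)*171)*(-1/414678) = -2052*(-1/414678) = 342/69113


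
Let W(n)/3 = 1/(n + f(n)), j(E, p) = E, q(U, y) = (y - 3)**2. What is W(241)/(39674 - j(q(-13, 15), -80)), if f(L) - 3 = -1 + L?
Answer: 3/19132520 ≈ 1.5680e-7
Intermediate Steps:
q(U, y) = (-3 + y)**2
f(L) = 2 + L (f(L) = 3 + (-1 + L) = 2 + L)
W(n) = 3/(2 + 2*n) (W(n) = 3/(n + (2 + n)) = 3/(2 + 2*n))
W(241)/(39674 - j(q(-13, 15), -80)) = (3/(2*(1 + 241)))/(39674 - (-3 + 15)**2) = ((3/2)/242)/(39674 - 1*12**2) = ((3/2)*(1/242))/(39674 - 1*144) = 3/(484*(39674 - 144)) = (3/484)/39530 = (3/484)*(1/39530) = 3/19132520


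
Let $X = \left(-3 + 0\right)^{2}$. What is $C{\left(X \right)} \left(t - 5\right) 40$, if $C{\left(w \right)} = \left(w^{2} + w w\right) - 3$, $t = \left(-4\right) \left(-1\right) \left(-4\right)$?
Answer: $-133560$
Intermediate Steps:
$t = -16$ ($t = 4 \left(-4\right) = -16$)
$X = 9$ ($X = \left(-3\right)^{2} = 9$)
$C{\left(w \right)} = -3 + 2 w^{2}$ ($C{\left(w \right)} = \left(w^{2} + w^{2}\right) - 3 = 2 w^{2} - 3 = -3 + 2 w^{2}$)
$C{\left(X \right)} \left(t - 5\right) 40 = \left(-3 + 2 \cdot 9^{2}\right) \left(-16 - 5\right) 40 = \left(-3 + 2 \cdot 81\right) \left(-21\right) 40 = \left(-3 + 162\right) \left(-21\right) 40 = 159 \left(-21\right) 40 = \left(-3339\right) 40 = -133560$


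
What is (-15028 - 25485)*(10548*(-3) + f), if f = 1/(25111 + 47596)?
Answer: 93209892057491/72707 ≈ 1.2820e+9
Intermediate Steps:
f = 1/72707 ≈ 1.3754e-5
(-15028 - 25485)*(10548*(-3) + f) = (-15028 - 25485)*(10548*(-3) + 1/72707) = -40513*(-31644 + 1/72707) = -40513*(-2300740307/72707) = 93209892057491/72707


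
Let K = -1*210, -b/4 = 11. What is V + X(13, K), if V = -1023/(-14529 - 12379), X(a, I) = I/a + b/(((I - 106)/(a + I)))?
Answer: -38818657/891436 ≈ -43.546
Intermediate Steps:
b = -44 (b = -4*11 = -44)
K = -210
X(a, I) = I/a - 44*(I + a)/(-106 + I) (X(a, I) = I/a - 44*(a + I)/(I - 106) = I/a - 44*(I + a)/(-106 + I))
V = 33/868 (V = -1023/(-26908) = -1023*(-1/26908) = 33/868 ≈ 0.038018)
V + X(13, K) = 33/868 + ((-210)² - 106*(-210) - 44*13² - 44*(-210)*13)/(13*(-106 - 210)) = 33/868 + (1/13)*(44100 + 22260 - 44*169 + 120120)/(-316) = 33/868 + (1/13)*(-1/316)*(44100 + 22260 - 7436 + 120120) = 33/868 + (1/13)*(-1/316)*179044 = 33/868 - 44761/1027 = -38818657/891436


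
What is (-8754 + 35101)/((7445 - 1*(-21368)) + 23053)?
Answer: 26347/51866 ≈ 0.50798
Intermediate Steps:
(-8754 + 35101)/((7445 - 1*(-21368)) + 23053) = 26347/((7445 + 21368) + 23053) = 26347/(28813 + 23053) = 26347/51866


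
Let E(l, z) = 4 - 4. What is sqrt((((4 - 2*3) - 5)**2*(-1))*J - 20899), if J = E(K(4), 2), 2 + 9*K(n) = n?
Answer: I*sqrt(20899) ≈ 144.56*I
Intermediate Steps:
K(n) = -2/9 + n/9
E(l, z) = 0
J = 0
sqrt((((4 - 2*3) - 5)**2*(-1))*J - 20899) = sqrt((((4 - 2*3) - 5)**2*(-1))*0 - 20899) = sqrt((((4 - 6) - 5)**2*(-1))*0 - 20899) = sqrt(((-2 - 5)**2*(-1))*0 - 20899) = sqrt(((-7)**2*(-1))*0 - 20899) = sqrt((49*(-1))*0 - 20899) = sqrt(-49*0 - 20899) = sqrt(0 - 20899) = sqrt(-20899) = I*sqrt(20899)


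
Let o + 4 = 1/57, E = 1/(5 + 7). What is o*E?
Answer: -227/684 ≈ -0.33187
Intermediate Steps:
E = 1/12 ≈ 0.083333
o = -227/57 (o = -4 + 1/57 = -227/57 ≈ -3.9825)
o*E = -227/57*1/12 = -227/684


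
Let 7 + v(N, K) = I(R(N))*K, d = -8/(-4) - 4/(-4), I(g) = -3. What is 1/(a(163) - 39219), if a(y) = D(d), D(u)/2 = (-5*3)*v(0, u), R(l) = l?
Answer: -1/38739 ≈ -2.5814e-5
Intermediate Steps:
d = 3 (d = -8*(-¼) - 4*(-¼) = 2 + 1 = 3)
v(N, K) = -7 - 3*K
D(u) = 210 + 90*u (D(u) = 2*((-5*3)*(-7 - 3*u)) = 2*(-15*(-7 - 3*u)) = 2*(105 + 45*u) = 210 + 90*u)
a(y) = 480 (a(y) = 210 + 90*3 = 210 + 270 = 480)
1/(a(163) - 39219) = 1/(480 - 39219) = 1/(-38739) = -1/38739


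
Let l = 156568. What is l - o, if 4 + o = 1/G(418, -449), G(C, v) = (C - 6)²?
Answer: 26577157567/169744 ≈ 1.5657e+5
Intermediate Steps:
G(C, v) = (-6 + C)²
o = -678975/169744 (o = -4 + 1/((-6 + 418)²) = -4 + 1/(412²) = -4 + 1/169744 = -678975/169744 ≈ -4.0000)
l - o = 156568 - 1*(-678975/169744) = 156568 + 678975/169744 = 26577157567/169744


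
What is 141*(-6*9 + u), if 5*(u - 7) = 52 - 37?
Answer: -6204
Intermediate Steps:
u = 10 (u = 7 + (52 - 37)/5 = 7 + (1/5)*15 = 7 + 3 = 10)
141*(-6*9 + u) = 141*(-6*9 + 10) = 141*(-54 + 10) = 141*(-44) = -6204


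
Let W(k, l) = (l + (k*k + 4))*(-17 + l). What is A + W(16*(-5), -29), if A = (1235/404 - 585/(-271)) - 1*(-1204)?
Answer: -31973793239/109484 ≈ -2.9204e+5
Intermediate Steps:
W(k, l) = (-17 + l)*(4 + l + k²) (W(k, l) = (l + (k² + 4))*(-17 + l) = (l + (4 + k²))*(-17 + l) = (4 + l + k²)*(-17 + l) = (-17 + l)*(4 + l + k²))
A = 132389761/109484 (A = (1235*(1/404) - 585*(-1/271)) + 1204 = (1235/404 + 585/271) + 1204 = 571025/109484 + 1204 = 132389761/109484 ≈ 1209.2)
A + W(16*(-5), -29) = 132389761/109484 + (-68 + (-29)² - 17*(16*(-5))² - 13*(-29) - 29*(16*(-5))²) = 132389761/109484 + (-68 + 841 - 17*(-80)² + 377 - 29*(-80)²) = 132389761/109484 + (-68 + 841 - 17*6400 + 377 - 29*6400) = 132389761/109484 + (-68 + 841 - 108800 + 377 - 185600) = 132389761/109484 - 293250 = -31973793239/109484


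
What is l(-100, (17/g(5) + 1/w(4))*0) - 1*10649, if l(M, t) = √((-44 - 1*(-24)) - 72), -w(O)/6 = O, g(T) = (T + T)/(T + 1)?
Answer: -10649 + 2*I*√23 ≈ -10649.0 + 9.5917*I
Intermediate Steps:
g(T) = 2*T/(1 + T) (g(T) = (2*T)/(1 + T) = 2*T/(1 + T))
w(O) = -6*O
l(M, t) = 2*I*√23 (l(M, t) = √((-44 + 24) - 72) = √(-20 - 72) = √(-92) = 2*I*√23)
l(-100, (17/g(5) + 1/w(4))*0) - 1*10649 = 2*I*√23 - 1*10649 = 2*I*√23 - 10649 = -10649 + 2*I*√23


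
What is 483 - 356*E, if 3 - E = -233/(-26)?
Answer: 33869/13 ≈ 2605.3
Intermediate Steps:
E = -155/26 (E = 3 - (-233)/(-26) = 3 - (-233)*(-1)/26 = 3 - 1*233/26 = 3 - 233/26 = -155/26 ≈ -5.9615)
483 - 356*E = 483 - 356*(-155/26) = 483 + 27590/13 = 33869/13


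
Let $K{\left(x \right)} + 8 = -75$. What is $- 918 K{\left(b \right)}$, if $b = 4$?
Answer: $76194$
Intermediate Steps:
$K{\left(x \right)} = -83$ ($K{\left(x \right)} = -8 - 75 = -83$)
$- 918 K{\left(b \right)} = \left(-918\right) \left(-83\right) = 76194$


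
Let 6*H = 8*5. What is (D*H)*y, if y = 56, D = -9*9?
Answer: -30240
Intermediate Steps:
D = -81
H = 20/3 (H = (8*5)/6 = (1/6)*40 = 20/3 ≈ 6.6667)
(D*H)*y = -81*20/3*56 = -540*56 = -30240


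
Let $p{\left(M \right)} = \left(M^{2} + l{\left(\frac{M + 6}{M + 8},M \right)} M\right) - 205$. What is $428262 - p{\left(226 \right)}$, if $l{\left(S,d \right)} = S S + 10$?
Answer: $\frac{5132127203}{13689} \approx 3.7491 \cdot 10^{5}$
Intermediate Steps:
$l{\left(S,d \right)} = 10 + S^{2}$ ($l{\left(S,d \right)} = S^{2} + 10 = 10 + S^{2}$)
$p{\left(M \right)} = -205 + M^{2} + M \left(10 + \frac{\left(6 + M\right)^{2}}{\left(8 + M\right)^{2}}\right)$ ($p{\left(M \right)} = \left(M^{2} + \left(10 + \left(\frac{M + 6}{M + 8}\right)^{2}\right) M\right) - 205 = \left(M^{2} + \left(10 + \left(\frac{6 + M}{8 + M}\right)^{2}\right) M\right) - 205 = \left(M^{2} + \left(10 + \frac{\left(6 + M\right)^{2}}{\left(8 + M\right)^{2}}\right) M\right) - 205 = \left(M^{2} + M \left(10 + \frac{\left(6 + M\right)^{2}}{\left(8 + M\right)^{2}}\right)\right) - 205 = -205 + M^{2} + M \left(10 + \frac{\left(6 + M\right)^{2}}{\left(8 + M\right)^{2}}\right)$)
$428262 - p{\left(226 \right)} = 428262 - \frac{-13120 + 226^{4} - 588504 + 27 \cdot 226^{3} + 31 \cdot 226^{2}}{64 + 226^{2} + 16 \cdot 226} = 428262 - \frac{-13120 + 2608757776 - 588504 + 27 \cdot 11543176 + 31 \cdot 51076}{64 + 51076 + 3616} = 428262 - \frac{-13120 + 2608757776 - 588504 + 311665752 + 1583356}{54756} = 428262 - \frac{1}{54756} \cdot 2921405260 = 428262 - \frac{730351315}{13689} = \frac{5132127203}{13689}$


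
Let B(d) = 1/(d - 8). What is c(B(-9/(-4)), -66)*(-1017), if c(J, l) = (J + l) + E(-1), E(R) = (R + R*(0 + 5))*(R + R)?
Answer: 1267182/23 ≈ 55095.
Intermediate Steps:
B(d) = 1/(-8 + d)
E(R) = 12*R² (E(R) = (R + R*5)*(2*R) = (R + 5*R)*(2*R) = (6*R)*(2*R) = 12*R²)
c(J, l) = 12 + J + l (c(J, l) = (J + l) + 12*(-1)² = (J + l) + 12*1 = (J + l) + 12 = 12 + J + l)
c(B(-9/(-4)), -66)*(-1017) = (12 + 1/(-8 - 9/(-4)) - 66)*(-1017) = (12 + 1/(-8 - 9*(-¼)) - 66)*(-1017) = (12 + 1/(-8 + 9/4) - 66)*(-1017) = (12 + 1/(-23/4) - 66)*(-1017) = (12 - 4/23 - 66)*(-1017) = -1246/23*(-1017) = 1267182/23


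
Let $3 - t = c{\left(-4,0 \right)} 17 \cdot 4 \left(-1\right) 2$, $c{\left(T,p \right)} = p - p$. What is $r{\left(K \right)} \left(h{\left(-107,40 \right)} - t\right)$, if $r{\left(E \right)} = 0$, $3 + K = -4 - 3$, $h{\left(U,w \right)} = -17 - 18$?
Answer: $0$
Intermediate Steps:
$h{\left(U,w \right)} = -35$ ($h{\left(U,w \right)} = -17 - 18 = -35$)
$K = -10$ ($K = -3 - 7 = -10$)
$c{\left(T,p \right)} = 0$
$t = 3$ ($t = 3 - 0 \cdot 17 \cdot 4 \left(-1\right) 2 = 3 - 0 \left(\left(-4\right) 2\right) = 3 - 0 \left(-8\right) = 3 - 0 = 3 + 0 = 3$)
$r{\left(K \right)} \left(h{\left(-107,40 \right)} - t\right) = 0 \left(-35 - 3\right) = 0 \left(-38\right) = 0$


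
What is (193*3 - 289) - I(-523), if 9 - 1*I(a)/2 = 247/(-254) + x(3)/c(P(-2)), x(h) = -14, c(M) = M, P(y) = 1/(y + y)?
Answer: 48521/127 ≈ 382.06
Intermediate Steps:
P(y) = 1/(2*y)
I(a) = -11691/127 (I(a) = 18 - 2*(247/(-254) - 14/((½)/(-2))) = 18 - 2*(247*(-1/254) - 14/((½)*(-½))) = 18 - 2*(-247/254 - 14/(-¼)) = 18 - 2*(-247/254 - 14*(-4)) = 18 - 2*(-247/254 + 56) = 18 - 2*13977/254 = 18 - 13977/127 = -11691/127)
(193*3 - 289) - I(-523) = (193*3 - 289) - 1*(-11691/127) = (579 - 289) + 11691/127 = 290 + 11691/127 = 48521/127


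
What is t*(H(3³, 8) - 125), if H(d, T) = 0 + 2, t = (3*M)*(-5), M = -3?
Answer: -5535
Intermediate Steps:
t = 45 (t = (3*(-3))*(-5) = -9*(-5) = 45)
H(d, T) = 2
t*(H(3³, 8) - 125) = 45*(2 - 125) = 45*(-123) = -5535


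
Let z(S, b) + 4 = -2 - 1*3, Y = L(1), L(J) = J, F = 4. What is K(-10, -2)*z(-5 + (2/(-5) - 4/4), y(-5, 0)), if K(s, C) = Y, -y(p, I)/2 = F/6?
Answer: -9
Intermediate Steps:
y(p, I) = -4/3 (y(p, I) = -8/6 = -2*⅔ = -4/3)
Y = 1
K(s, C) = 1
z(S, b) = -9 (z(S, b) = -4 + (-2 - 1*3) = -4 + (-2 - 3) = -4 - 5 = -9)
K(-10, -2)*z(-5 + (2/(-5) - 4/4), y(-5, 0)) = 1*(-9) = -9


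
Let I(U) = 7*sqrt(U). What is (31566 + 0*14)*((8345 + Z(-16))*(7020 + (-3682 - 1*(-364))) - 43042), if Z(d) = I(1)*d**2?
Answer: 1183224110712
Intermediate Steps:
Z(d) = 7*d**2 (Z(d) = (7*sqrt(1))*d**2 = (7*1)*d**2 = 7*d**2)
(31566 + 0*14)*((8345 + Z(-16))*(7020 + (-3682 - 1*(-364))) - 43042) = (31566 + 0*14)*((8345 + 7*(-16)**2)*(7020 + (-3682 - 1*(-364))) - 43042) = (31566 + 0)*((8345 + 7*256)*(7020 + (-3682 + 364)) - 43042) = 31566*((8345 + 1792)*(7020 - 3318) - 43042) = 31566*(10137*3702 - 43042) = 31566*(37527174 - 43042) = 31566*37484132 = 1183224110712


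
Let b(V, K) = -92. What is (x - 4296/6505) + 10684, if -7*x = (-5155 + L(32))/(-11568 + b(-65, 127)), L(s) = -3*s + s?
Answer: 1134431614257/106187620 ≈ 10683.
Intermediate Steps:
L(s) = -2*s
x = -5219/81620 (x = -(-5155 - 2*32)/(7*(-11568 - 92)) = -(-5155 - 64)/(7*(-11660)) = -(-5219)*(-1)/(7*11660) = -⅐*5219/11660 = -5219/81620 ≈ -0.063943)
(x - 4296/6505) + 10684 = (-5219/81620 - 4296/6505) + 10684 = -76917823/106187620 + 10684 = 1134431614257/106187620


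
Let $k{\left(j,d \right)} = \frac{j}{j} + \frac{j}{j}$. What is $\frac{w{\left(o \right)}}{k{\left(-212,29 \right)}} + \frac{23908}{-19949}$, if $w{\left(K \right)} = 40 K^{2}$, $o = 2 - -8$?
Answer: $\frac{39874092}{19949} \approx 1998.8$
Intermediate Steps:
$k{\left(j,d \right)} = 2$ ($k{\left(j,d \right)} = 1 + 1 = 2$)
$o = 10$ ($o = 2 + 8 = 10$)
$\frac{w{\left(o \right)}}{k{\left(-212,29 \right)}} + \frac{23908}{-19949} = \frac{40 \cdot 10^{2}}{2} + \frac{23908}{-19949} = 40 \cdot 100 \cdot \frac{1}{2} + 23908 \left(- \frac{1}{19949}\right) = 4000 \cdot \frac{1}{2} - \frac{23908}{19949} = 2000 - \frac{23908}{19949} = \frac{39874092}{19949}$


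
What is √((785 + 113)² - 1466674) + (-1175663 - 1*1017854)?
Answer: -2193517 + I*√660270 ≈ -2.1935e+6 + 812.57*I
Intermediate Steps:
√((785 + 113)² - 1466674) + (-1175663 - 1*1017854) = √(898² - 1466674) + (-1175663 - 1017854) = √(806404 - 1466674) - 2193517 = √(-660270) - 2193517 = I*√660270 - 2193517 = -2193517 + I*√660270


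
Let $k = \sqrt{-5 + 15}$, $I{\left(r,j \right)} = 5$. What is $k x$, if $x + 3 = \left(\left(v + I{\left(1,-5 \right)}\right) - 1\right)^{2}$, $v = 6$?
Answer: $97 \sqrt{10} \approx 306.74$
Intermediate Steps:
$x = 97$ ($x = -3 + \left(\left(6 + 5\right) - 1\right)^{2} = -3 + \left(11 - 1\right)^{2} = -3 + 10^{2} = -3 + 100 = 97$)
$k = \sqrt{10} \approx 3.1623$
$k x = \sqrt{10} \cdot 97 = 97 \sqrt{10}$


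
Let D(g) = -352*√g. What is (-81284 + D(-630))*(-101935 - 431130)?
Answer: 43329655460 + 562916640*I*√70 ≈ 4.333e+10 + 4.7097e+9*I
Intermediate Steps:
(-81284 + D(-630))*(-101935 - 431130) = (-81284 - 1056*I*√70)*(-101935 - 431130) = (-81284 - 1056*I*√70)*(-533065) = 43329655460 + 562916640*I*√70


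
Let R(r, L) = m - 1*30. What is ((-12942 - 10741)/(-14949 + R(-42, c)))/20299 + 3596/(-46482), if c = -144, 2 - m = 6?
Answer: -546293154163/7068515810997 ≈ -0.077285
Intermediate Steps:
m = -4 (m = 2 - 1*6 = 2 - 6 = -4)
R(r, L) = -34 (R(r, L) = -4 - 1*30 = -4 - 30 = -34)
((-12942 - 10741)/(-14949 + R(-42, c)))/20299 + 3596/(-46482) = ((-12942 - 10741)/(-14949 - 34))/20299 + 3596/(-46482) = -23683/(-14983)*(1/20299) + 3596*(-1/46482) = -23683*(-1/14983)*(1/20299) - 1798/23241 = (23683/14983)*(1/20299) - 1798/23241 = 23683/304139917 - 1798/23241 = -546293154163/7068515810997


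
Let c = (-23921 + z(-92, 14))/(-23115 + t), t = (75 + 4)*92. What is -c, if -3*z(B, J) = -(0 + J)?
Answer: -71749/47541 ≈ -1.5092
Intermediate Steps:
z(B, J) = J/3 (z(B, J) = -(-1)*(0 + J)/3 = -(-1)*J/3 = J/3)
t = 7268 (t = 79*92 = 7268)
c = 71749/47541 (c = (-23921 + (1/3)*14)/(-23115 + 7268) = (-23921 + 14/3)/(-15847) = -71749/3*(-1/15847) = 71749/47541 ≈ 1.5092)
-c = -1*71749/47541 = -71749/47541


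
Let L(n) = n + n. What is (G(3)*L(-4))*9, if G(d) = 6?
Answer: -432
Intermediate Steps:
L(n) = 2*n
(G(3)*L(-4))*9 = (6*(2*(-4)))*9 = (6*(-8))*9 = -48*9 = -432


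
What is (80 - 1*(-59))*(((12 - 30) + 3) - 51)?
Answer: -9174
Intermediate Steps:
(80 - 1*(-59))*(((12 - 30) + 3) - 51) = (80 + 59)*((-18 + 3) - 51) = 139*(-15 - 51) = 139*(-66) = -9174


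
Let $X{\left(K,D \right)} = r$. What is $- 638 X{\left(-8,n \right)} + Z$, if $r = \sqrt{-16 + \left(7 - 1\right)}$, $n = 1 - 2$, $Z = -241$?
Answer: $-241 - 638 i \sqrt{10} \approx -241.0 - 2017.5 i$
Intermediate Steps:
$n = -1$
$r = i \sqrt{10}$ ($r = \sqrt{-16 + \left(7 - 1\right)} = \sqrt{-16 + 6} = \sqrt{-10} = i \sqrt{10} \approx 3.1623 i$)
$X{\left(K,D \right)} = i \sqrt{10}$
$- 638 X{\left(-8,n \right)} + Z = - 638 i \sqrt{10} - 241 = -241 - 638 i \sqrt{10}$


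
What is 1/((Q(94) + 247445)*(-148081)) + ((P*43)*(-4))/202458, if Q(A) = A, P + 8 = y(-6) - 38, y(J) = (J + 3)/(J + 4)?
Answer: 15586870357196/412292474660879 ≈ 0.037805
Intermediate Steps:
y(J) = (3 + J)/(4 + J)
P = -89/2 (P = -8 + ((3 - 6)/(4 - 6) - 38) = -8 + (-3/(-2) - 38) = -8 + (-½*(-3) - 38) = -8 + (3/2 - 38) = -8 - 73/2 = -89/2 ≈ -44.500)
1/((Q(94) + 247445)*(-148081)) + ((P*43)*(-4))/202458 = 1/((94 + 247445)*(-148081)) + (-89/2*43*(-4))/202458 = -1/148081/247539 - 3827/2*(-4)*(1/202458) = (1/247539)*(-1/148081) + 7654*(1/202458) = -1/36655822659 + 3827/101229 = 15586870357196/412292474660879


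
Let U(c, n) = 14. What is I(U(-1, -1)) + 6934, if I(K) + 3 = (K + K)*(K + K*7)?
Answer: 10067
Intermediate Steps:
I(K) = -3 + 16*K**2 (I(K) = -3 + (K + K)*(K + K*7) = -3 + (2*K)*(K + 7*K) = -3 + (2*K)*(8*K) = -3 + 16*K**2)
I(U(-1, -1)) + 6934 = (-3 + 16*14**2) + 6934 = (-3 + 16*196) + 6934 = (-3 + 3136) + 6934 = 3133 + 6934 = 10067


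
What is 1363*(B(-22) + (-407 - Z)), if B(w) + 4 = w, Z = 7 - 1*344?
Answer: -130848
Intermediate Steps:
Z = -337 (Z = 7 - 344 = -337)
B(w) = -4 + w
1363*(B(-22) + (-407 - Z)) = 1363*((-4 - 22) + (-407 - 1*(-337))) = 1363*(-26 + (-407 + 337)) = 1363*(-26 - 70) = 1363*(-96) = -130848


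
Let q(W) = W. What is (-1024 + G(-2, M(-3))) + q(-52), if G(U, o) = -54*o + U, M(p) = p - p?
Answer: -1078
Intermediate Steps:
M(p) = 0
G(U, o) = U - 54*o
(-1024 + G(-2, M(-3))) + q(-52) = (-1024 + (-2 - 54*0)) - 52 = (-1024 + (-2 + 0)) - 52 = (-1024 - 2) - 52 = -1026 - 52 = -1078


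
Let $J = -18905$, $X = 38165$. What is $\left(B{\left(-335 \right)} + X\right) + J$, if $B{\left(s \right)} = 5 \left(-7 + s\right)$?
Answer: $17550$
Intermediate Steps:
$B{\left(s \right)} = -35 + 5 s$
$\left(B{\left(-335 \right)} + X\right) + J = \left(\left(-35 + 5 \left(-335\right)\right) + 38165\right) - 18905 = \left(\left(-35 - 1675\right) + 38165\right) - 18905 = \left(-1710 + 38165\right) - 18905 = 36455 - 18905 = 17550$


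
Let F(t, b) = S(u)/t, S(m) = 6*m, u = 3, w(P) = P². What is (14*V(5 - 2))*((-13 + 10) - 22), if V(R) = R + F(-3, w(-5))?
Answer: 1050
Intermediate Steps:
F(t, b) = 18/t (F(t, b) = (6*3)/t = 18/t)
V(R) = -6 + R (V(R) = R + 18/(-3) = R + 18*(-⅓) = R - 6 = -6 + R)
(14*V(5 - 2))*((-13 + 10) - 22) = (14*(-6 + (5 - 2)))*((-13 + 10) - 22) = (14*(-6 + 3))*(-3 - 22) = (14*(-3))*(-25) = -42*(-25) = 1050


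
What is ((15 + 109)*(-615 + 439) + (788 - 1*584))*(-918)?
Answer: 19847160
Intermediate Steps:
((15 + 109)*(-615 + 439) + (788 - 1*584))*(-918) = (124*(-176) + (788 - 584))*(-918) = (-21824 + 204)*(-918) = -21620*(-918) = 19847160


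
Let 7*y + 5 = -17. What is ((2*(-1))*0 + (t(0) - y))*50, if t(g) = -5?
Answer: -650/7 ≈ -92.857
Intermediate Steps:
y = -22/7 (y = -5/7 + (⅐)*(-17) = -5/7 - 17/7 = -22/7 ≈ -3.1429)
((2*(-1))*0 + (t(0) - y))*50 = ((2*(-1))*0 + (-5 - 1*(-22/7)))*50 = (-2*0 + (-5 + 22/7))*50 = (0 - 13/7)*50 = -13/7*50 = -650/7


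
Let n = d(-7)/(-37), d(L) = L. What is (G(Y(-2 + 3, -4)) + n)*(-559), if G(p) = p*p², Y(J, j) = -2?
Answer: 161551/37 ≈ 4366.2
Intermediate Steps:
G(p) = p³
n = 7/37 (n = -7/(-37) = -7*(-1/37) = 7/37 ≈ 0.18919)
(G(Y(-2 + 3, -4)) + n)*(-559) = ((-2)³ + 7/37)*(-559) = (-8 + 7/37)*(-559) = -289/37*(-559) = 161551/37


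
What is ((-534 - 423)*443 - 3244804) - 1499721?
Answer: -5168476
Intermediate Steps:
((-534 - 423)*443 - 3244804) - 1499721 = (-957*443 - 3244804) - 1499721 = (-423951 - 3244804) - 1499721 = -3668755 - 1499721 = -5168476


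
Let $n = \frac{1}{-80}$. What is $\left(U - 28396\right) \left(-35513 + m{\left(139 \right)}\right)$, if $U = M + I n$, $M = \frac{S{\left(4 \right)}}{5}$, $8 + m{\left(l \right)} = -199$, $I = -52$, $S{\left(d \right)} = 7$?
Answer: $1014231894$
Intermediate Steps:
$n = - \frac{1}{80} \approx -0.0125$
$m{\left(l \right)} = -207$ ($m{\left(l \right)} = -8 - 199 = -207$)
$M = \frac{7}{5} \approx 1.4$
$U = \frac{41}{20}$ ($U = \frac{7}{5} - - \frac{13}{20} = \frac{7}{5} + \frac{13}{20} = \frac{41}{20} \approx 2.05$)
$\left(U - 28396\right) \left(-35513 + m{\left(139 \right)}\right) = \left(\frac{41}{20} - 28396\right) \left(-35513 - 207\right) = \left(- \frac{567879}{20}\right) \left(-35720\right) = 1014231894$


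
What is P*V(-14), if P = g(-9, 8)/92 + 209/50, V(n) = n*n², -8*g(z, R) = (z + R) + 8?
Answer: -26320791/2300 ≈ -11444.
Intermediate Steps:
g(z, R) = -1 - R/8 - z/8 (g(z, R) = -((z + R) + 8)/8 = -((R + z) + 8)/8 = -(8 + R + z)/8 = -1 - R/8 - z/8)
V(n) = n³
P = 76737/18400 (P = (-1 - ⅛*8 - ⅛*(-9))/92 + 209/50 = (-1 - 1 + 9/8)*(1/92) + 209*(1/50) = -7/8*1/92 + 209/50 = -7/736 + 209/50 = 76737/18400 ≈ 4.1705)
P*V(-14) = (76737/18400)*(-14)³ = (76737/18400)*(-2744) = -26320791/2300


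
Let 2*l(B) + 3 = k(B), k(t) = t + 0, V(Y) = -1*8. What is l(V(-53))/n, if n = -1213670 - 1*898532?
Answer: 11/4224404 ≈ 2.6039e-6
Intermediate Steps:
V(Y) = -8
k(t) = t
l(B) = -3/2 + B/2
n = -2112202 (n = -1213670 - 898532 = -2112202)
l(V(-53))/n = (-3/2 + (½)*(-8))/(-2112202) = (-3/2 - 4)*(-1/2112202) = -11/2*(-1/2112202) = 11/4224404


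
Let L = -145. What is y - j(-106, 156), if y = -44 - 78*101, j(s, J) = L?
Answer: -7777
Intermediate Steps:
j(s, J) = -145
y = -7922 (y = -44 - 7878 = -7922)
y - j(-106, 156) = -7922 - 1*(-145) = -7922 + 145 = -7777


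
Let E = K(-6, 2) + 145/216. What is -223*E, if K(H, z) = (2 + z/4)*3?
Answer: -393595/216 ≈ -1822.2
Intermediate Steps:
K(H, z) = 6 + 3*z/4 (K(H, z) = (2 + z*(¼))*3 = (2 + z/4)*3 = 6 + 3*z/4)
E = 1765/216 (E = (6 + (¾)*2) + 145/216 = (6 + 3/2) + 145*(1/216) = 15/2 + 145/216 = 1765/216 ≈ 8.1713)
-223*E = -223*1765/216 = -393595/216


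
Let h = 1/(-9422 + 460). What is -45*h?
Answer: 45/8962 ≈ 0.0050212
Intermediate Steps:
h = -1/8962 (h = 1/(-8962) = -1/8962 ≈ -0.00011158)
-45*h = -45*(-1/8962) = 45/8962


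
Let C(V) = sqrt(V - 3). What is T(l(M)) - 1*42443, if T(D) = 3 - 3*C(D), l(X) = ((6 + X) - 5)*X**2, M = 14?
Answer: -42440 - 3*sqrt(2937) ≈ -42603.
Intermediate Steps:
C(V) = sqrt(-3 + V)
l(X) = X**2*(1 + X) (l(X) = (1 + X)*X**2 = X**2*(1 + X))
T(D) = 3 - 3*sqrt(-3 + D)
T(l(M)) - 1*42443 = (3 - 3*sqrt(-3 + 14**2*(1 + 14))) - 1*42443 = (3 - 3*sqrt(-3 + 196*15)) - 42443 = (3 - 3*sqrt(-3 + 2940)) - 42443 = (3 - 3*sqrt(2937)) - 42443 = -42440 - 3*sqrt(2937)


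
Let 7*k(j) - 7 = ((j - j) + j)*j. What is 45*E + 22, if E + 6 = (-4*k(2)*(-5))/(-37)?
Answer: -74132/259 ≈ -286.22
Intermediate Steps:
k(j) = 1 + j**2/7 (k(j) = 1 + (((j - j) + j)*j)/7 = 1 + ((0 + j)*j)/7 = 1 + (j*j)/7 = 1 + j**2/7)
E = -1774/259 (E = -6 + (-4*(1 + (1/7)*2**2)*(-5))/(-37) = -6 + (-4*(1 + (1/7)*4)*(-5))*(-1/37) = -6 + (-4*(1 + 4/7)*(-5))*(-1/37) = -6 + (-4*11/7*(-5))*(-1/37) = -6 - 44/7*(-5)*(-1/37) = -6 + (220/7)*(-1/37) = -6 - 220/259 = -1774/259 ≈ -6.8494)
45*E + 22 = 45*(-1774/259) + 22 = -79830/259 + 22 = -74132/259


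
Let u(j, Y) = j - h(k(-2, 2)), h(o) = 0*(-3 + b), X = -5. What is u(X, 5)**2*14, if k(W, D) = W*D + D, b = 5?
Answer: 350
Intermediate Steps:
k(W, D) = D + D*W (k(W, D) = D*W + D = D + D*W)
h(o) = 0 (h(o) = 0*(-3 + 5) = 0*2 = 0)
u(j, Y) = j (u(j, Y) = j - 1*0 = j + 0 = j)
u(X, 5)**2*14 = (-5)**2*14 = 25*14 = 350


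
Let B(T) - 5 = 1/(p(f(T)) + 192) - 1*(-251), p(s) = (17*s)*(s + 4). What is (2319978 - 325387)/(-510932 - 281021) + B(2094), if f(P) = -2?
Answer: 24893218701/98202172 ≈ 253.49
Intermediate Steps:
p(s) = 17*s*(4 + s) (p(s) = (17*s)*(4 + s) = 17*s*(4 + s))
B(T) = 31745/124 (B(T) = 5 + (1/(17*(-2)*(4 - 2) + 192) - 1*(-251)) = 5 + (1/(17*(-2)*2 + 192) + 251) = 5 + (1/(-68 + 192) + 251) = 5 + (1/124 + 251) = 5 + 31125/124 = 31745/124)
(2319978 - 325387)/(-510932 - 281021) + B(2094) = (2319978 - 325387)/(-510932 - 281021) + 31745/124 = 1994591/(-791953) + 31745/124 = 1994591*(-1/791953) + 31745/124 = -1994591/791953 + 31745/124 = 24893218701/98202172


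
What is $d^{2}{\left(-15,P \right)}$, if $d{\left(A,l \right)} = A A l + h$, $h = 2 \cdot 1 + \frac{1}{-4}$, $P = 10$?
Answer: $\frac{81126049}{16} \approx 5.0704 \cdot 10^{6}$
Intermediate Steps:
$h = \frac{7}{4}$ ($h = 2 - \frac{1}{4} = \frac{7}{4} \approx 1.75$)
$d{\left(A,l \right)} = \frac{7}{4} + l A^{2}$ ($d{\left(A,l \right)} = A A l + \frac{7}{4} = A^{2} l + \frac{7}{4} = l A^{2} + \frac{7}{4} = \frac{7}{4} + l A^{2}$)
$d^{2}{\left(-15,P \right)} = \left(\frac{7}{4} + 10 \left(-15\right)^{2}\right)^{2} = \left(\frac{7}{4} + 10 \cdot 225\right)^{2} = \left(\frac{7}{4} + 2250\right)^{2} = \left(\frac{9007}{4}\right)^{2} = \frac{81126049}{16}$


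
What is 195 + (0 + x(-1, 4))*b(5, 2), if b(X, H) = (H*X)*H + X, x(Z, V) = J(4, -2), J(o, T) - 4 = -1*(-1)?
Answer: 320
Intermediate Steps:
J(o, T) = 5 (J(o, T) = 4 - 1*(-1) = 4 + 1 = 5)
x(Z, V) = 5
b(X, H) = X + X*H² (b(X, H) = X*H² + X = X + X*H²)
195 + (0 + x(-1, 4))*b(5, 2) = 195 + (0 + 5)*(5*(1 + 2²)) = 195 + 5*(5*(1 + 4)) = 195 + 5*(5*5) = 195 + 5*25 = 195 + 125 = 320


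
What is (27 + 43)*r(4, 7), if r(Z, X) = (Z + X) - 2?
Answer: 630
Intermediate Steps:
r(Z, X) = -2 + X + Z (r(Z, X) = (X + Z) - 2 = -2 + X + Z)
(27 + 43)*r(4, 7) = (27 + 43)*(-2 + 7 + 4) = 70*9 = 630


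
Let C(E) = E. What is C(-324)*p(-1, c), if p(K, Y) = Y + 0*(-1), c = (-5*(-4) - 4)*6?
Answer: -31104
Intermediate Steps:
c = 96 (c = (20 - 4)*6 = 16*6 = 96)
p(K, Y) = Y (p(K, Y) = Y + 0 = Y)
C(-324)*p(-1, c) = -324*96 = -31104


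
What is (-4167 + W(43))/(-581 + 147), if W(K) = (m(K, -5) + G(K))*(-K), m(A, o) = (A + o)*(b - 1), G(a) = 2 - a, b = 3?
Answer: 2836/217 ≈ 13.069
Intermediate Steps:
m(A, o) = 2*A + 2*o (m(A, o) = (A + o)*(3 - 1) = (A + o)*2 = 2*A + 2*o)
W(K) = -K*(-8 + K) (W(K) = ((2*K + 2*(-5)) + (2 - K))*(-K) = ((2*K - 10) + (2 - K))*(-K) = ((-10 + 2*K) + (2 - K))*(-K) = (-8 + K)*(-K) = -K*(-8 + K))
(-4167 + W(43))/(-581 + 147) = (-4167 + 43*(8 - 1*43))/(-581 + 147) = (-4167 + 43*(8 - 43))/(-434) = (-4167 + 43*(-35))*(-1/434) = (-4167 - 1505)*(-1/434) = -5672*(-1/434) = 2836/217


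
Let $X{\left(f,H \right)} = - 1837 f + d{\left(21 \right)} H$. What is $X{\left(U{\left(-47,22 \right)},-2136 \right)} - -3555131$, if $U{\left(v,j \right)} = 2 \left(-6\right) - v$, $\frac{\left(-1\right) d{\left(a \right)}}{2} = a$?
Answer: $3580548$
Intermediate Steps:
$d{\left(a \right)} = - 2 a$
$U{\left(v,j \right)} = -12 - v$
$X{\left(f,H \right)} = - 1837 f - 42 H$ ($X{\left(f,H \right)} = - 1837 f + \left(-2\right) 21 H = - 1837 f - 42 H$)
$X{\left(U{\left(-47,22 \right)},-2136 \right)} - -3555131 = \left(- 1837 \left(-12 - -47\right) - -89712\right) - -3555131 = \left(- 1837 \left(-12 + 47\right) + 89712\right) + 3555131 = \left(\left(-1837\right) 35 + 89712\right) + 3555131 = \left(-64295 + 89712\right) + 3555131 = 25417 + 3555131 = 3580548$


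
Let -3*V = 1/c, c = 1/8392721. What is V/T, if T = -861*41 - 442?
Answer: 8392721/107229 ≈ 78.269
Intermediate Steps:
c = 1/8392721 ≈ 1.1915e-7
V = -8392721/3 (V = -1/(3*1/8392721) = -⅓*8392721 = -8392721/3 ≈ -2.7976e+6)
T = -35743 (T = -35301 - 442 = -35743)
V/T = -8392721/3/(-35743) = -8392721/3*(-1/35743) = 8392721/107229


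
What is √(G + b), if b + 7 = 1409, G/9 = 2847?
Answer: 5*√1081 ≈ 164.39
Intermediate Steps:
G = 25623 (G = 9*2847 = 25623)
b = 1402 (b = -7 + 1409 = 1402)
√(G + b) = √(25623 + 1402) = √27025 = 5*√1081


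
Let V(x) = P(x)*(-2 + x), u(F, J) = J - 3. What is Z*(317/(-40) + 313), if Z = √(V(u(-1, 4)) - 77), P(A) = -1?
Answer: 12203*I*√19/20 ≈ 2659.6*I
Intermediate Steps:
u(F, J) = -3 + J
V(x) = 2 - x (V(x) = -(-2 + x) = 2 - x)
Z = 2*I*√19 (Z = √((2 - (-3 + 4)) - 77) = √((2 - 1*1) - 77) = √((2 - 1) - 77) = √(1 - 77) = √(-76) = 2*I*√19 ≈ 8.7178*I)
Z*(317/(-40) + 313) = (2*I*√19)*(317/(-40) + 313) = (2*I*√19)*(317*(-1/40) + 313) = (2*I*√19)*(-317/40 + 313) = (2*I*√19)*(12203/40) = 12203*I*√19/20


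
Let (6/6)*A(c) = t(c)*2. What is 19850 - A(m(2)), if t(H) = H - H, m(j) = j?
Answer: 19850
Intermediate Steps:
t(H) = 0
A(c) = 0 (A(c) = 0*2 = 0)
19850 - A(m(2)) = 19850 - 1*0 = 19850 + 0 = 19850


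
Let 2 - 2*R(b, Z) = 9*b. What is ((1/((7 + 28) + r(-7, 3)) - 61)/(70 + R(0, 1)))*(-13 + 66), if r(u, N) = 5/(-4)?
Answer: -436243/9585 ≈ -45.513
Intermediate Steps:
R(b, Z) = 1 - 9*b/2
r(u, N) = -5/4 (r(u, N) = 5*(-¼) = -5/4)
((1/((7 + 28) + r(-7, 3)) - 61)/(70 + R(0, 1)))*(-13 + 66) = ((1/((7 + 28) - 5/4) - 61)/(70 + (1 - 9/2*0)))*(-13 + 66) = ((1/(35 - 5/4) - 61)/(70 + (1 + 0)))*53 = ((1/(135/4) - 61)/(70 + 1))*53 = ((4/135 - 61)/71)*53 = -8231/135*1/71*53 = -8231/9585*53 = -436243/9585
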